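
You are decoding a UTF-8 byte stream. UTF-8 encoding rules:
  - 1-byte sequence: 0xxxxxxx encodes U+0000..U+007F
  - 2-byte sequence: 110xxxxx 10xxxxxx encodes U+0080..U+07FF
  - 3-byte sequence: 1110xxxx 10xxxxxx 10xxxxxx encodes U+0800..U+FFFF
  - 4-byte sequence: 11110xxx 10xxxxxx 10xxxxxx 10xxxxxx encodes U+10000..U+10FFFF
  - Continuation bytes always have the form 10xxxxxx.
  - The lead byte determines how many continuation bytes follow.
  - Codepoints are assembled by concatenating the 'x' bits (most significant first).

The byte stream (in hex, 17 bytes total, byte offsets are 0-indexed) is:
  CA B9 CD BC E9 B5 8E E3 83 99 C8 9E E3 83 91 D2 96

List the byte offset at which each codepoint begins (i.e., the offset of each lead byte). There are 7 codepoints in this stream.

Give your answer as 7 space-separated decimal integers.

Byte[0]=CA: 2-byte lead, need 1 cont bytes. acc=0xA
Byte[1]=B9: continuation. acc=(acc<<6)|0x39=0x2B9
Completed: cp=U+02B9 (starts at byte 0)
Byte[2]=CD: 2-byte lead, need 1 cont bytes. acc=0xD
Byte[3]=BC: continuation. acc=(acc<<6)|0x3C=0x37C
Completed: cp=U+037C (starts at byte 2)
Byte[4]=E9: 3-byte lead, need 2 cont bytes. acc=0x9
Byte[5]=B5: continuation. acc=(acc<<6)|0x35=0x275
Byte[6]=8E: continuation. acc=(acc<<6)|0x0E=0x9D4E
Completed: cp=U+9D4E (starts at byte 4)
Byte[7]=E3: 3-byte lead, need 2 cont bytes. acc=0x3
Byte[8]=83: continuation. acc=(acc<<6)|0x03=0xC3
Byte[9]=99: continuation. acc=(acc<<6)|0x19=0x30D9
Completed: cp=U+30D9 (starts at byte 7)
Byte[10]=C8: 2-byte lead, need 1 cont bytes. acc=0x8
Byte[11]=9E: continuation. acc=(acc<<6)|0x1E=0x21E
Completed: cp=U+021E (starts at byte 10)
Byte[12]=E3: 3-byte lead, need 2 cont bytes. acc=0x3
Byte[13]=83: continuation. acc=(acc<<6)|0x03=0xC3
Byte[14]=91: continuation. acc=(acc<<6)|0x11=0x30D1
Completed: cp=U+30D1 (starts at byte 12)
Byte[15]=D2: 2-byte lead, need 1 cont bytes. acc=0x12
Byte[16]=96: continuation. acc=(acc<<6)|0x16=0x496
Completed: cp=U+0496 (starts at byte 15)

Answer: 0 2 4 7 10 12 15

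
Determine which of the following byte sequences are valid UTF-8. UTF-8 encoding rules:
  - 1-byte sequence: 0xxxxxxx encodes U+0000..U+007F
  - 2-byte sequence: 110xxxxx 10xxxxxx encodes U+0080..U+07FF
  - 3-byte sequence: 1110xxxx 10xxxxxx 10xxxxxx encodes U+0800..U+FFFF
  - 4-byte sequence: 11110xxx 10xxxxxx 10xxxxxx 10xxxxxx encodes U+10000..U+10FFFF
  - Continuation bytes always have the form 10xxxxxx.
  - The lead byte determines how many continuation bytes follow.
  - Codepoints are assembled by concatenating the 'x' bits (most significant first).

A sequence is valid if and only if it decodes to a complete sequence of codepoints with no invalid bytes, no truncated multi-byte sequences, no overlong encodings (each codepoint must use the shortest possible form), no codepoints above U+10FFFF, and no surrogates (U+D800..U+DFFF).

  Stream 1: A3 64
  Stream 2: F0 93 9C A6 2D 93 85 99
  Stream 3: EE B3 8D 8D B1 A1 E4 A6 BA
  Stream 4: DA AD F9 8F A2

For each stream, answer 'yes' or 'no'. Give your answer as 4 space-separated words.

Answer: no no no no

Derivation:
Stream 1: error at byte offset 0. INVALID
Stream 2: error at byte offset 5. INVALID
Stream 3: error at byte offset 3. INVALID
Stream 4: error at byte offset 2. INVALID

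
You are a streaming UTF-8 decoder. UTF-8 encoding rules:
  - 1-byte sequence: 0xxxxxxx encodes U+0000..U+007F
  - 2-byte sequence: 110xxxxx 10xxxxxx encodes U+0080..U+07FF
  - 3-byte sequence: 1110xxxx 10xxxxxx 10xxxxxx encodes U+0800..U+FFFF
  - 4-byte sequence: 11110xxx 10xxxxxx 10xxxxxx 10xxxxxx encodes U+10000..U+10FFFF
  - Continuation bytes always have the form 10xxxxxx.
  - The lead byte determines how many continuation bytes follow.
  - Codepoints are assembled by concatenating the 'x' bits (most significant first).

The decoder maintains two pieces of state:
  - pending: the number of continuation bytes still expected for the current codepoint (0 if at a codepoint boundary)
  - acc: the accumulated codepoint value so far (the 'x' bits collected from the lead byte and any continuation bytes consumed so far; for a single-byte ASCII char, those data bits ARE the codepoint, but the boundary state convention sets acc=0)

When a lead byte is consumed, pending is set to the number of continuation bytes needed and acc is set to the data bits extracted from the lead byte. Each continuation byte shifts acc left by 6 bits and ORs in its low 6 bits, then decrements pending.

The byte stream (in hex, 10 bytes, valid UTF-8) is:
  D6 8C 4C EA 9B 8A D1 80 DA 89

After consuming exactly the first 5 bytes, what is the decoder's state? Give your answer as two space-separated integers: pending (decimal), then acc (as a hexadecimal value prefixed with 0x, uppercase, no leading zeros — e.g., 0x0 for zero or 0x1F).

Byte[0]=D6: 2-byte lead. pending=1, acc=0x16
Byte[1]=8C: continuation. acc=(acc<<6)|0x0C=0x58C, pending=0
Byte[2]=4C: 1-byte. pending=0, acc=0x0
Byte[3]=EA: 3-byte lead. pending=2, acc=0xA
Byte[4]=9B: continuation. acc=(acc<<6)|0x1B=0x29B, pending=1

Answer: 1 0x29B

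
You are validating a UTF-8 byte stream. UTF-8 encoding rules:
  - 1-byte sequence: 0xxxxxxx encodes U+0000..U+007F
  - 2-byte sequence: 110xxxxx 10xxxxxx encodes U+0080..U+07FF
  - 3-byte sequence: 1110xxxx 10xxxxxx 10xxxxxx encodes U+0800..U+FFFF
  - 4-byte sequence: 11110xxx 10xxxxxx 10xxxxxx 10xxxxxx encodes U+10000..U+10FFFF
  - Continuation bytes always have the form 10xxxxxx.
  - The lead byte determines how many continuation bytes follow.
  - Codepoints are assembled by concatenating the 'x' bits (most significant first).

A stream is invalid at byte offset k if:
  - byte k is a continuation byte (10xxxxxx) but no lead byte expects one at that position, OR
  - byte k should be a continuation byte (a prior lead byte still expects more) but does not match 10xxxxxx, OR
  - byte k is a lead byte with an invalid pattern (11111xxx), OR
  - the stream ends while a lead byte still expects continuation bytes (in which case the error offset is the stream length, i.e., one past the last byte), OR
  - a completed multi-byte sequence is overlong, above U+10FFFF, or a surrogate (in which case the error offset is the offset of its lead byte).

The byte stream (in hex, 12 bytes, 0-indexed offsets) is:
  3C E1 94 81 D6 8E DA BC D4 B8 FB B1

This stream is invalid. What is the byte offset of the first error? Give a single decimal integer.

Byte[0]=3C: 1-byte ASCII. cp=U+003C
Byte[1]=E1: 3-byte lead, need 2 cont bytes. acc=0x1
Byte[2]=94: continuation. acc=(acc<<6)|0x14=0x54
Byte[3]=81: continuation. acc=(acc<<6)|0x01=0x1501
Completed: cp=U+1501 (starts at byte 1)
Byte[4]=D6: 2-byte lead, need 1 cont bytes. acc=0x16
Byte[5]=8E: continuation. acc=(acc<<6)|0x0E=0x58E
Completed: cp=U+058E (starts at byte 4)
Byte[6]=DA: 2-byte lead, need 1 cont bytes. acc=0x1A
Byte[7]=BC: continuation. acc=(acc<<6)|0x3C=0x6BC
Completed: cp=U+06BC (starts at byte 6)
Byte[8]=D4: 2-byte lead, need 1 cont bytes. acc=0x14
Byte[9]=B8: continuation. acc=(acc<<6)|0x38=0x538
Completed: cp=U+0538 (starts at byte 8)
Byte[10]=FB: INVALID lead byte (not 0xxx/110x/1110/11110)

Answer: 10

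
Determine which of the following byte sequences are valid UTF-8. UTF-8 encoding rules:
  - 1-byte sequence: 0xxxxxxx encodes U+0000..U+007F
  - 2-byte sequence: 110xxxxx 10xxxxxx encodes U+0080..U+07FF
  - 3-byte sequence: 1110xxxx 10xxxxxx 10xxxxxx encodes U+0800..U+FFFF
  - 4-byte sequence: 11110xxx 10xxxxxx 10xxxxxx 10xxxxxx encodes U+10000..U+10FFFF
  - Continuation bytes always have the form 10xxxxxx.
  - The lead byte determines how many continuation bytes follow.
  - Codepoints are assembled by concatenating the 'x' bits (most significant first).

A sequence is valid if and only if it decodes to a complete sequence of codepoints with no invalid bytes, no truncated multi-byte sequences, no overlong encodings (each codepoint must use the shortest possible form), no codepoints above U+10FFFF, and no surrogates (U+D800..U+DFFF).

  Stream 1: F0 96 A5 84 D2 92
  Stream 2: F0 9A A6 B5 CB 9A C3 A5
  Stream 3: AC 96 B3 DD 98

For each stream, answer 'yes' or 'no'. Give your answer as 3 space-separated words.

Stream 1: decodes cleanly. VALID
Stream 2: decodes cleanly. VALID
Stream 3: error at byte offset 0. INVALID

Answer: yes yes no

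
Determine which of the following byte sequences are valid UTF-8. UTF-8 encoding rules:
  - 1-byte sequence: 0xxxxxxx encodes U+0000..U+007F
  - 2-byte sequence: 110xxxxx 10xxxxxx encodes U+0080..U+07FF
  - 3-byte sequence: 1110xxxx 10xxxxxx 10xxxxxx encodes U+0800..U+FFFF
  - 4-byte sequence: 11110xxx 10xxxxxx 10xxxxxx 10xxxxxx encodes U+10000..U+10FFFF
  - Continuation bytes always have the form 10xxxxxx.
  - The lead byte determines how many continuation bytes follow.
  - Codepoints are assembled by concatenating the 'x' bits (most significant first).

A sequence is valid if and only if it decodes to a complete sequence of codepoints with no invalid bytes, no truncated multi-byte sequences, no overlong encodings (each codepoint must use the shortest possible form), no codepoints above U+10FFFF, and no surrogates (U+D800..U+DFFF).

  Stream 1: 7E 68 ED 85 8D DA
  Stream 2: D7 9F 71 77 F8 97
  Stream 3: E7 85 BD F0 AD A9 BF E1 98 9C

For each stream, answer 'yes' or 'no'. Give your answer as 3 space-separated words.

Answer: no no yes

Derivation:
Stream 1: error at byte offset 6. INVALID
Stream 2: error at byte offset 4. INVALID
Stream 3: decodes cleanly. VALID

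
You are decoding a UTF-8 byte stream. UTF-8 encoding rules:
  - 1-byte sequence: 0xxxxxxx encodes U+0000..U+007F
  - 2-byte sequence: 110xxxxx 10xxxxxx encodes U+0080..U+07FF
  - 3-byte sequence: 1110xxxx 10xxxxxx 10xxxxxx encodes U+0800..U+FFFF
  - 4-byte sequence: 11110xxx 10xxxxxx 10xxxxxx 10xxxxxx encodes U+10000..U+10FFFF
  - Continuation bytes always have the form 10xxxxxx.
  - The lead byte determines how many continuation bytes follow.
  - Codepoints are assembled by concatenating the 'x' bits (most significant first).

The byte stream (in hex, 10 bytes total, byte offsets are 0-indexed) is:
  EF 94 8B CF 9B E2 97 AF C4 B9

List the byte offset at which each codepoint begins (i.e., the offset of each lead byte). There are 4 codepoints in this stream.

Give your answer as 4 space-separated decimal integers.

Answer: 0 3 5 8

Derivation:
Byte[0]=EF: 3-byte lead, need 2 cont bytes. acc=0xF
Byte[1]=94: continuation. acc=(acc<<6)|0x14=0x3D4
Byte[2]=8B: continuation. acc=(acc<<6)|0x0B=0xF50B
Completed: cp=U+F50B (starts at byte 0)
Byte[3]=CF: 2-byte lead, need 1 cont bytes. acc=0xF
Byte[4]=9B: continuation. acc=(acc<<6)|0x1B=0x3DB
Completed: cp=U+03DB (starts at byte 3)
Byte[5]=E2: 3-byte lead, need 2 cont bytes. acc=0x2
Byte[6]=97: continuation. acc=(acc<<6)|0x17=0x97
Byte[7]=AF: continuation. acc=(acc<<6)|0x2F=0x25EF
Completed: cp=U+25EF (starts at byte 5)
Byte[8]=C4: 2-byte lead, need 1 cont bytes. acc=0x4
Byte[9]=B9: continuation. acc=(acc<<6)|0x39=0x139
Completed: cp=U+0139 (starts at byte 8)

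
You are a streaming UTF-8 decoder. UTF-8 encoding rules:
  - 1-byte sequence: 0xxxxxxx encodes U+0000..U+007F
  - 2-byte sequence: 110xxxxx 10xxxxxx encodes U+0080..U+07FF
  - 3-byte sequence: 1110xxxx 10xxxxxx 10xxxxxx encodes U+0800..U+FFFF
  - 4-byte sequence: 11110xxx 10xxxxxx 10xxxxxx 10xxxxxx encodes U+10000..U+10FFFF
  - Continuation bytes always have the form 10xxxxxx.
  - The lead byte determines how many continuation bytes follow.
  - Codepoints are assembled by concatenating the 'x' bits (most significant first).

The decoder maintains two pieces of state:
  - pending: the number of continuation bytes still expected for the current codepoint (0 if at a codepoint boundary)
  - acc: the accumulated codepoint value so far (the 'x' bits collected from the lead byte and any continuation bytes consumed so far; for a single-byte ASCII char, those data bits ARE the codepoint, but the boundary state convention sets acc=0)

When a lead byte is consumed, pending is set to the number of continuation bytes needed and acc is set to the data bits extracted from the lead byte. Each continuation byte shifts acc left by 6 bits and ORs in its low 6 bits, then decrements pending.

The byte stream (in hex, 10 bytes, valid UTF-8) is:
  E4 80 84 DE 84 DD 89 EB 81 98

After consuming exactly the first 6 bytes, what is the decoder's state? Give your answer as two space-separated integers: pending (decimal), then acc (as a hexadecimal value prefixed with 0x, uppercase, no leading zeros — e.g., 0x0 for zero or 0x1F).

Byte[0]=E4: 3-byte lead. pending=2, acc=0x4
Byte[1]=80: continuation. acc=(acc<<6)|0x00=0x100, pending=1
Byte[2]=84: continuation. acc=(acc<<6)|0x04=0x4004, pending=0
Byte[3]=DE: 2-byte lead. pending=1, acc=0x1E
Byte[4]=84: continuation. acc=(acc<<6)|0x04=0x784, pending=0
Byte[5]=DD: 2-byte lead. pending=1, acc=0x1D

Answer: 1 0x1D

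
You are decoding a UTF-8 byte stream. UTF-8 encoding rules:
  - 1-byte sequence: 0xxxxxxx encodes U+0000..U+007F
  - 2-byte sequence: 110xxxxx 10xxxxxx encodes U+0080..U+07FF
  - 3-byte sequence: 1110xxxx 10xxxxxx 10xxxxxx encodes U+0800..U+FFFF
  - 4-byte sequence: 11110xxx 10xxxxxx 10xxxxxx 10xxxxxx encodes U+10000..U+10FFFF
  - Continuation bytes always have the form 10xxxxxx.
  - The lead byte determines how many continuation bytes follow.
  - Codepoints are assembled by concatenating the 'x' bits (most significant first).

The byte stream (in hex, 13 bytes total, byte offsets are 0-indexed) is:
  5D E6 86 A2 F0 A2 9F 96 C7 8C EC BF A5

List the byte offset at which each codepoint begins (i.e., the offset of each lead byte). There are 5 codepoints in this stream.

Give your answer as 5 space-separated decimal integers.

Byte[0]=5D: 1-byte ASCII. cp=U+005D
Byte[1]=E6: 3-byte lead, need 2 cont bytes. acc=0x6
Byte[2]=86: continuation. acc=(acc<<6)|0x06=0x186
Byte[3]=A2: continuation. acc=(acc<<6)|0x22=0x61A2
Completed: cp=U+61A2 (starts at byte 1)
Byte[4]=F0: 4-byte lead, need 3 cont bytes. acc=0x0
Byte[5]=A2: continuation. acc=(acc<<6)|0x22=0x22
Byte[6]=9F: continuation. acc=(acc<<6)|0x1F=0x89F
Byte[7]=96: continuation. acc=(acc<<6)|0x16=0x227D6
Completed: cp=U+227D6 (starts at byte 4)
Byte[8]=C7: 2-byte lead, need 1 cont bytes. acc=0x7
Byte[9]=8C: continuation. acc=(acc<<6)|0x0C=0x1CC
Completed: cp=U+01CC (starts at byte 8)
Byte[10]=EC: 3-byte lead, need 2 cont bytes. acc=0xC
Byte[11]=BF: continuation. acc=(acc<<6)|0x3F=0x33F
Byte[12]=A5: continuation. acc=(acc<<6)|0x25=0xCFE5
Completed: cp=U+CFE5 (starts at byte 10)

Answer: 0 1 4 8 10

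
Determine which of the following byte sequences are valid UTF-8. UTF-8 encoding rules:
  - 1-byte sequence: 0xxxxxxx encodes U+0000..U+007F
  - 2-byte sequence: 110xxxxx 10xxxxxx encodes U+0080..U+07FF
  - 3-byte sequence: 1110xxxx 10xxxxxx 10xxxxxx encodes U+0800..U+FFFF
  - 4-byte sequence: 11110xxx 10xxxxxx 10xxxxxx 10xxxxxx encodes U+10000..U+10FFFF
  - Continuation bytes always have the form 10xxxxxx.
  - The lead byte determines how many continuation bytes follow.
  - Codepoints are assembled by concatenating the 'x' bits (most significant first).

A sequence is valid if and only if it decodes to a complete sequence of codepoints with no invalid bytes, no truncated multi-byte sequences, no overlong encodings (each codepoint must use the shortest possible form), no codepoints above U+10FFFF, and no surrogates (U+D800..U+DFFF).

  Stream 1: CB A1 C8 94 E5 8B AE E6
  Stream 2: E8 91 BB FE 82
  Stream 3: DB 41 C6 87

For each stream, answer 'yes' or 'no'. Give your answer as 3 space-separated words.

Answer: no no no

Derivation:
Stream 1: error at byte offset 8. INVALID
Stream 2: error at byte offset 3. INVALID
Stream 3: error at byte offset 1. INVALID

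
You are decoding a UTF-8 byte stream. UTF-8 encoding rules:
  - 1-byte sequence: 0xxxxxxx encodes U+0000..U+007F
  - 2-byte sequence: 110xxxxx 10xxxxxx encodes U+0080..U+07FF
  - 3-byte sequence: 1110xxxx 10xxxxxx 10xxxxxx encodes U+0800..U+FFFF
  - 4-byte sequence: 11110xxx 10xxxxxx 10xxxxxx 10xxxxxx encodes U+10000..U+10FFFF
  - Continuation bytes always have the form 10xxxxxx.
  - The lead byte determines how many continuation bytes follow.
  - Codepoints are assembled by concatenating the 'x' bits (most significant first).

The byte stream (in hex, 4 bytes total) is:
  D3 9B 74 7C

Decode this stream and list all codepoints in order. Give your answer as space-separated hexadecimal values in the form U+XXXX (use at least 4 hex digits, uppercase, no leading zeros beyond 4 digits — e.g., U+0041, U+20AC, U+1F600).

Byte[0]=D3: 2-byte lead, need 1 cont bytes. acc=0x13
Byte[1]=9B: continuation. acc=(acc<<6)|0x1B=0x4DB
Completed: cp=U+04DB (starts at byte 0)
Byte[2]=74: 1-byte ASCII. cp=U+0074
Byte[3]=7C: 1-byte ASCII. cp=U+007C

Answer: U+04DB U+0074 U+007C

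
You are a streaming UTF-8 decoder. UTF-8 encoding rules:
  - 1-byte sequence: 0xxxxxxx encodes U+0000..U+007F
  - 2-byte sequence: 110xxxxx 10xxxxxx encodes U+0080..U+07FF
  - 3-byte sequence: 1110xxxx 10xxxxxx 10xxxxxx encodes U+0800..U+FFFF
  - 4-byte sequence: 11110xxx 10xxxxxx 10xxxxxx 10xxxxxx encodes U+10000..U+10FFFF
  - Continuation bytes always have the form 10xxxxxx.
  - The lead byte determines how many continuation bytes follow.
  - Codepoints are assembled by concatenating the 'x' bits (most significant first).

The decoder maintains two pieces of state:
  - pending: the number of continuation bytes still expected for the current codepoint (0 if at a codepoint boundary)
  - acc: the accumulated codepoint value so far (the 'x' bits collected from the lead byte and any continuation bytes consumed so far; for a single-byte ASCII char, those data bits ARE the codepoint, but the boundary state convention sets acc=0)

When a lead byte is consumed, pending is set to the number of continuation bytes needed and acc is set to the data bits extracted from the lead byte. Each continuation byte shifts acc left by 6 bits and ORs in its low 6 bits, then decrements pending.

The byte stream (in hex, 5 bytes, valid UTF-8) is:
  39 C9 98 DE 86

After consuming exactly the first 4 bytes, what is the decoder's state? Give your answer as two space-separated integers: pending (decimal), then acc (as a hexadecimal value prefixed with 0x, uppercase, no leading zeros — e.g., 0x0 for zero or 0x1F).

Byte[0]=39: 1-byte. pending=0, acc=0x0
Byte[1]=C9: 2-byte lead. pending=1, acc=0x9
Byte[2]=98: continuation. acc=(acc<<6)|0x18=0x258, pending=0
Byte[3]=DE: 2-byte lead. pending=1, acc=0x1E

Answer: 1 0x1E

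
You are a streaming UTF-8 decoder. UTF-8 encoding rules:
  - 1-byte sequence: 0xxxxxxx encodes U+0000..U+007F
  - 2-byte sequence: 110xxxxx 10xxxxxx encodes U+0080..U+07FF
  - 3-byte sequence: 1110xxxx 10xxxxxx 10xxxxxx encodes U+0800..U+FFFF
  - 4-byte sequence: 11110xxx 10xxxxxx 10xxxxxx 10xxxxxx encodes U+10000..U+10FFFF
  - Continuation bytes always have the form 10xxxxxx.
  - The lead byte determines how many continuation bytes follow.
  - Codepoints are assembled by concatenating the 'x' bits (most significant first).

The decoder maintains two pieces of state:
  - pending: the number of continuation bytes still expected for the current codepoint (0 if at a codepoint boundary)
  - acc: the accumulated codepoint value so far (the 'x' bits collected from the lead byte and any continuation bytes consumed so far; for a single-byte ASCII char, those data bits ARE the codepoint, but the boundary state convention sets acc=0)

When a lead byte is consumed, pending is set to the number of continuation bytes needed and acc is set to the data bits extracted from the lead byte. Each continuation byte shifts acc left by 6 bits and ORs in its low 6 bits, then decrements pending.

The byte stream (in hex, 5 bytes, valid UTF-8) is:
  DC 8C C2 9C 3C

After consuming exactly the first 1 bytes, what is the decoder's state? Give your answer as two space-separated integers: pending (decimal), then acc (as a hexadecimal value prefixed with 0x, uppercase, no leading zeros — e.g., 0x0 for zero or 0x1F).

Byte[0]=DC: 2-byte lead. pending=1, acc=0x1C

Answer: 1 0x1C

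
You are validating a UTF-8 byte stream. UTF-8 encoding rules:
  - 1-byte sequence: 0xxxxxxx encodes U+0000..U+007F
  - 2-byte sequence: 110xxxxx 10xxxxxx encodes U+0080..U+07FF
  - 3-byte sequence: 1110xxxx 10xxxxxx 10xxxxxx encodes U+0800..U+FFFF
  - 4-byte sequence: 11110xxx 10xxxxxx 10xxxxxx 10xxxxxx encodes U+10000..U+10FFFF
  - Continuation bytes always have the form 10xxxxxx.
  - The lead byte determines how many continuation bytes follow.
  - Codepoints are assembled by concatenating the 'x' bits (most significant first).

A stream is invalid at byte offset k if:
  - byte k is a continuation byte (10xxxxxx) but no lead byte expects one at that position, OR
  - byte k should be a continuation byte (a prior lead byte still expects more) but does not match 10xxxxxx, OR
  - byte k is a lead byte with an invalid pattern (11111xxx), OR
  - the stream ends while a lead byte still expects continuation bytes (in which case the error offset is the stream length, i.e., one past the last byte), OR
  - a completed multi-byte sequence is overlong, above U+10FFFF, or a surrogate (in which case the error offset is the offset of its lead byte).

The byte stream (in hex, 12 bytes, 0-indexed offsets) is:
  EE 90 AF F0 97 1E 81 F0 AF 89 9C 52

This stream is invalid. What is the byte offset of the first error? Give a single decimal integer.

Answer: 5

Derivation:
Byte[0]=EE: 3-byte lead, need 2 cont bytes. acc=0xE
Byte[1]=90: continuation. acc=(acc<<6)|0x10=0x390
Byte[2]=AF: continuation. acc=(acc<<6)|0x2F=0xE42F
Completed: cp=U+E42F (starts at byte 0)
Byte[3]=F0: 4-byte lead, need 3 cont bytes. acc=0x0
Byte[4]=97: continuation. acc=(acc<<6)|0x17=0x17
Byte[5]=1E: expected 10xxxxxx continuation. INVALID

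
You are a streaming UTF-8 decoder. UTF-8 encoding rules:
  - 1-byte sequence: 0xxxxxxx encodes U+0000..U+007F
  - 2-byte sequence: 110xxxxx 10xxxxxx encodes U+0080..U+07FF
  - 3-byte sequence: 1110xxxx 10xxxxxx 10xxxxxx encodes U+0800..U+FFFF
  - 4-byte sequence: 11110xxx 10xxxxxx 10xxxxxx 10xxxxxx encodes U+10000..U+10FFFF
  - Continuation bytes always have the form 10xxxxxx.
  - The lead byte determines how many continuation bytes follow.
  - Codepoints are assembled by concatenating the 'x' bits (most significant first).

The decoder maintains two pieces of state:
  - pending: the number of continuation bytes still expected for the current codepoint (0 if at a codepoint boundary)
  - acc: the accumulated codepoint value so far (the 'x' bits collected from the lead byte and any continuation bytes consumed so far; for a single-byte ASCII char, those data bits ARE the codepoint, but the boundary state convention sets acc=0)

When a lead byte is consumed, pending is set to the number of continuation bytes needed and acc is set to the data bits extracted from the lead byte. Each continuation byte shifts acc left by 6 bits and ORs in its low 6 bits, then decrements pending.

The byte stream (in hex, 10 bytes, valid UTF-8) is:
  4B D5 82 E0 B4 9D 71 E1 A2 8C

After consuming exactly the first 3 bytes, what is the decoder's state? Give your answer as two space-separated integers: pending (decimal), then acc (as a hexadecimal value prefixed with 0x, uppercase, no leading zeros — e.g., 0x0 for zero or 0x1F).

Byte[0]=4B: 1-byte. pending=0, acc=0x0
Byte[1]=D5: 2-byte lead. pending=1, acc=0x15
Byte[2]=82: continuation. acc=(acc<<6)|0x02=0x542, pending=0

Answer: 0 0x542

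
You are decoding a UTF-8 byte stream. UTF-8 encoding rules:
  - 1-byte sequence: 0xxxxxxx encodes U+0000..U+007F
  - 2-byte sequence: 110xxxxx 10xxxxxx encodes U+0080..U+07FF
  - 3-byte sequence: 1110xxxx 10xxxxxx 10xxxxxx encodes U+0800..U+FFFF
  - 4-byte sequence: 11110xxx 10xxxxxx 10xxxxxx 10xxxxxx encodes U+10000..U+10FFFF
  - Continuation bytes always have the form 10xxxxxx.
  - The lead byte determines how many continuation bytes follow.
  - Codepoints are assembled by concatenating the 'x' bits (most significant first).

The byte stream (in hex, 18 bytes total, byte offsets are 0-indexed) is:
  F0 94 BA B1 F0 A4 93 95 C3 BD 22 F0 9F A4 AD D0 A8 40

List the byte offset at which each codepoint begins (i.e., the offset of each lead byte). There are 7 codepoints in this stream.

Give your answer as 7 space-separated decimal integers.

Answer: 0 4 8 10 11 15 17

Derivation:
Byte[0]=F0: 4-byte lead, need 3 cont bytes. acc=0x0
Byte[1]=94: continuation. acc=(acc<<6)|0x14=0x14
Byte[2]=BA: continuation. acc=(acc<<6)|0x3A=0x53A
Byte[3]=B1: continuation. acc=(acc<<6)|0x31=0x14EB1
Completed: cp=U+14EB1 (starts at byte 0)
Byte[4]=F0: 4-byte lead, need 3 cont bytes. acc=0x0
Byte[5]=A4: continuation. acc=(acc<<6)|0x24=0x24
Byte[6]=93: continuation. acc=(acc<<6)|0x13=0x913
Byte[7]=95: continuation. acc=(acc<<6)|0x15=0x244D5
Completed: cp=U+244D5 (starts at byte 4)
Byte[8]=C3: 2-byte lead, need 1 cont bytes. acc=0x3
Byte[9]=BD: continuation. acc=(acc<<6)|0x3D=0xFD
Completed: cp=U+00FD (starts at byte 8)
Byte[10]=22: 1-byte ASCII. cp=U+0022
Byte[11]=F0: 4-byte lead, need 3 cont bytes. acc=0x0
Byte[12]=9F: continuation. acc=(acc<<6)|0x1F=0x1F
Byte[13]=A4: continuation. acc=(acc<<6)|0x24=0x7E4
Byte[14]=AD: continuation. acc=(acc<<6)|0x2D=0x1F92D
Completed: cp=U+1F92D (starts at byte 11)
Byte[15]=D0: 2-byte lead, need 1 cont bytes. acc=0x10
Byte[16]=A8: continuation. acc=(acc<<6)|0x28=0x428
Completed: cp=U+0428 (starts at byte 15)
Byte[17]=40: 1-byte ASCII. cp=U+0040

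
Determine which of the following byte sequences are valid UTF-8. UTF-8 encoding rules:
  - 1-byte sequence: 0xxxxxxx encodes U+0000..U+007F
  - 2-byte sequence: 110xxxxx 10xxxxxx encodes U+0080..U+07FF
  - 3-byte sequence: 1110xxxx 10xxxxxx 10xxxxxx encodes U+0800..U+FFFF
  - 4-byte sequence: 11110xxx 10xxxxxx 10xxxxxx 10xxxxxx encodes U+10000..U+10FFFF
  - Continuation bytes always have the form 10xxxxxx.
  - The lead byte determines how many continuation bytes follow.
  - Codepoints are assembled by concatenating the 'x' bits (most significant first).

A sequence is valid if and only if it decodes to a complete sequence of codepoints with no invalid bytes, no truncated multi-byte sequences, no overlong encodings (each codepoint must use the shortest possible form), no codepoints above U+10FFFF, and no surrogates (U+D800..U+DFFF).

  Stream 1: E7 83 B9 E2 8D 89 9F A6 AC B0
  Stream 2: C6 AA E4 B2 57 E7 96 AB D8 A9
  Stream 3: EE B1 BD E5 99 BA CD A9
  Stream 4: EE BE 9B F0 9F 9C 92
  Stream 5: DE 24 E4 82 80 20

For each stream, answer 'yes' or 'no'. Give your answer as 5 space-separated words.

Answer: no no yes yes no

Derivation:
Stream 1: error at byte offset 6. INVALID
Stream 2: error at byte offset 4. INVALID
Stream 3: decodes cleanly. VALID
Stream 4: decodes cleanly. VALID
Stream 5: error at byte offset 1. INVALID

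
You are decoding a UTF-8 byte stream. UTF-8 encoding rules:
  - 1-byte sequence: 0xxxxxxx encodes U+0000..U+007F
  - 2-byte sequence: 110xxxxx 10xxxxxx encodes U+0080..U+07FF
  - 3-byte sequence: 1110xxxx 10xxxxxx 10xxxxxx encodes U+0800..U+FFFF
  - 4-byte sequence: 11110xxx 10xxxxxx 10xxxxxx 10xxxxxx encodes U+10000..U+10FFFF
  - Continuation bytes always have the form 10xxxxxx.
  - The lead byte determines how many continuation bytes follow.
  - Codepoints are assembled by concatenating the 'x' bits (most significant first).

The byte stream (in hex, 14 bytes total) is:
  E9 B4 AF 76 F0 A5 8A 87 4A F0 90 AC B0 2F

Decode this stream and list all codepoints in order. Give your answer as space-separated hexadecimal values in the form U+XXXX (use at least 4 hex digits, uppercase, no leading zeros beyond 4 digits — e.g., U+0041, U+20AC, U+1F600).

Byte[0]=E9: 3-byte lead, need 2 cont bytes. acc=0x9
Byte[1]=B4: continuation. acc=(acc<<6)|0x34=0x274
Byte[2]=AF: continuation. acc=(acc<<6)|0x2F=0x9D2F
Completed: cp=U+9D2F (starts at byte 0)
Byte[3]=76: 1-byte ASCII. cp=U+0076
Byte[4]=F0: 4-byte lead, need 3 cont bytes. acc=0x0
Byte[5]=A5: continuation. acc=(acc<<6)|0x25=0x25
Byte[6]=8A: continuation. acc=(acc<<6)|0x0A=0x94A
Byte[7]=87: continuation. acc=(acc<<6)|0x07=0x25287
Completed: cp=U+25287 (starts at byte 4)
Byte[8]=4A: 1-byte ASCII. cp=U+004A
Byte[9]=F0: 4-byte lead, need 3 cont bytes. acc=0x0
Byte[10]=90: continuation. acc=(acc<<6)|0x10=0x10
Byte[11]=AC: continuation. acc=(acc<<6)|0x2C=0x42C
Byte[12]=B0: continuation. acc=(acc<<6)|0x30=0x10B30
Completed: cp=U+10B30 (starts at byte 9)
Byte[13]=2F: 1-byte ASCII. cp=U+002F

Answer: U+9D2F U+0076 U+25287 U+004A U+10B30 U+002F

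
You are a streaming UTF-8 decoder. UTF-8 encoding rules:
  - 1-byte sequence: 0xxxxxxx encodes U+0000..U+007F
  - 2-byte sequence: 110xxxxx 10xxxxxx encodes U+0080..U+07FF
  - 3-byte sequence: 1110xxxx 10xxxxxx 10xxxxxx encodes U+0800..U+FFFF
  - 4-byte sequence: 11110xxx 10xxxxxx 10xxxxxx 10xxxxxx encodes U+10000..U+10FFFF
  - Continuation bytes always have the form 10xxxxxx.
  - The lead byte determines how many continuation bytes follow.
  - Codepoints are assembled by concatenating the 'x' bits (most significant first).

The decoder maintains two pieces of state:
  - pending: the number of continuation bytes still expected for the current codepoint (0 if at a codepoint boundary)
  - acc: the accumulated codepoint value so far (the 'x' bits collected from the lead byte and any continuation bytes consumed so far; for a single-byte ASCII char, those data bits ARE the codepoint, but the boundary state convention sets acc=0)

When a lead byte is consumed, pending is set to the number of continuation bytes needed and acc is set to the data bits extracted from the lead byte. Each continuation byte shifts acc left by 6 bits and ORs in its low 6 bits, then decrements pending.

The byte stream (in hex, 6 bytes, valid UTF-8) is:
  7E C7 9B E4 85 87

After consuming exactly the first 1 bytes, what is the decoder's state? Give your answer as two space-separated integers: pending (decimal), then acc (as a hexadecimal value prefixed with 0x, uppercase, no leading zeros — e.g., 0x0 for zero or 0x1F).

Byte[0]=7E: 1-byte. pending=0, acc=0x0

Answer: 0 0x0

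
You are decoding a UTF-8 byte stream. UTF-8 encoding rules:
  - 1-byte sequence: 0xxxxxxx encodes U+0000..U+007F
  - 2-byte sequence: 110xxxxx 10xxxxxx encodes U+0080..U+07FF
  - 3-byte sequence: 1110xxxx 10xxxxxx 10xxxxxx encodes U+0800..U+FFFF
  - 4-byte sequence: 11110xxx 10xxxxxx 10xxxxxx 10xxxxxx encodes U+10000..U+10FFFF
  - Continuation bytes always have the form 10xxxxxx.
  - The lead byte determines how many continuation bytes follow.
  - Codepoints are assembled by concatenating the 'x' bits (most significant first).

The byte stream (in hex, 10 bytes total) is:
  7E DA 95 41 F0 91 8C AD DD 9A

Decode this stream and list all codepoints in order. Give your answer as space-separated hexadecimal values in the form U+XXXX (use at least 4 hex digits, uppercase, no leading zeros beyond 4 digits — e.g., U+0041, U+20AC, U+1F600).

Byte[0]=7E: 1-byte ASCII. cp=U+007E
Byte[1]=DA: 2-byte lead, need 1 cont bytes. acc=0x1A
Byte[2]=95: continuation. acc=(acc<<6)|0x15=0x695
Completed: cp=U+0695 (starts at byte 1)
Byte[3]=41: 1-byte ASCII. cp=U+0041
Byte[4]=F0: 4-byte lead, need 3 cont bytes. acc=0x0
Byte[5]=91: continuation. acc=(acc<<6)|0x11=0x11
Byte[6]=8C: continuation. acc=(acc<<6)|0x0C=0x44C
Byte[7]=AD: continuation. acc=(acc<<6)|0x2D=0x1132D
Completed: cp=U+1132D (starts at byte 4)
Byte[8]=DD: 2-byte lead, need 1 cont bytes. acc=0x1D
Byte[9]=9A: continuation. acc=(acc<<6)|0x1A=0x75A
Completed: cp=U+075A (starts at byte 8)

Answer: U+007E U+0695 U+0041 U+1132D U+075A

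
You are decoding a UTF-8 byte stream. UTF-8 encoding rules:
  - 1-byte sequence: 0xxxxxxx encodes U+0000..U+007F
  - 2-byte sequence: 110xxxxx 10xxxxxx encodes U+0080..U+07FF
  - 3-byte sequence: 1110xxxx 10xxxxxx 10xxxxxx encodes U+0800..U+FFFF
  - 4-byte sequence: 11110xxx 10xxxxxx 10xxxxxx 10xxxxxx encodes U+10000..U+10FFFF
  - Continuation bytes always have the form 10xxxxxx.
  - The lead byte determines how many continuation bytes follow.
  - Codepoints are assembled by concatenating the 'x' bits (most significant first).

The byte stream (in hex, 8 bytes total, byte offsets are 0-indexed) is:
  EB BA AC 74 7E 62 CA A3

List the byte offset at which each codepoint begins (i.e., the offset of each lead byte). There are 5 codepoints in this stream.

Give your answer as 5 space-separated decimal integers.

Byte[0]=EB: 3-byte lead, need 2 cont bytes. acc=0xB
Byte[1]=BA: continuation. acc=(acc<<6)|0x3A=0x2FA
Byte[2]=AC: continuation. acc=(acc<<6)|0x2C=0xBEAC
Completed: cp=U+BEAC (starts at byte 0)
Byte[3]=74: 1-byte ASCII. cp=U+0074
Byte[4]=7E: 1-byte ASCII. cp=U+007E
Byte[5]=62: 1-byte ASCII. cp=U+0062
Byte[6]=CA: 2-byte lead, need 1 cont bytes. acc=0xA
Byte[7]=A3: continuation. acc=(acc<<6)|0x23=0x2A3
Completed: cp=U+02A3 (starts at byte 6)

Answer: 0 3 4 5 6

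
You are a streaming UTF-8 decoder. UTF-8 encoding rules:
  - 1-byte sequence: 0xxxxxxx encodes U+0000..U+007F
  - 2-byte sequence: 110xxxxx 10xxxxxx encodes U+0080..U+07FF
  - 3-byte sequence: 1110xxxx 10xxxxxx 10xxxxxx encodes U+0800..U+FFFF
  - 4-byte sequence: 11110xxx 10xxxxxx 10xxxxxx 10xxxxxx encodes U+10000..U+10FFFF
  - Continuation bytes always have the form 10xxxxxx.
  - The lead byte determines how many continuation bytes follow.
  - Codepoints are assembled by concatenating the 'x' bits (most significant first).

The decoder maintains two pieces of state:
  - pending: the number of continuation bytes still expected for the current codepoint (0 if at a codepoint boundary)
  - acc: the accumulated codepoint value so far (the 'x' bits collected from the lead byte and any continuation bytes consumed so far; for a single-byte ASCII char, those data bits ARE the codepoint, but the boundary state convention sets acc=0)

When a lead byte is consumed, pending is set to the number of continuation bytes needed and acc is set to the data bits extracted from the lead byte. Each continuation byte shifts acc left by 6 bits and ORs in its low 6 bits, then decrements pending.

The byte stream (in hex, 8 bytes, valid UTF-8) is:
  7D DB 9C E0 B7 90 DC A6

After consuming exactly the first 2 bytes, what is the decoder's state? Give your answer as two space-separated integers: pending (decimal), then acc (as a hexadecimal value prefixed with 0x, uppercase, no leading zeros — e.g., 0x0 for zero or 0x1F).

Byte[0]=7D: 1-byte. pending=0, acc=0x0
Byte[1]=DB: 2-byte lead. pending=1, acc=0x1B

Answer: 1 0x1B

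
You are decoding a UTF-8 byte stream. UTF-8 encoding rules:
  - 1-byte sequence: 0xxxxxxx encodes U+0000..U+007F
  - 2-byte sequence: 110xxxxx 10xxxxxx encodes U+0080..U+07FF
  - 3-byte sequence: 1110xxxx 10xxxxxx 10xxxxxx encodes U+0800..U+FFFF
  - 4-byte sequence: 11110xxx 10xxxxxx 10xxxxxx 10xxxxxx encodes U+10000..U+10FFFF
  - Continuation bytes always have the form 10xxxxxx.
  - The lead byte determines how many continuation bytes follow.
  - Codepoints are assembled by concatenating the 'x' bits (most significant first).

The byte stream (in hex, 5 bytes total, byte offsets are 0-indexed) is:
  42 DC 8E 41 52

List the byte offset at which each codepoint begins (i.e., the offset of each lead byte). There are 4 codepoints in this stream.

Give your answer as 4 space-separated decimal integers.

Byte[0]=42: 1-byte ASCII. cp=U+0042
Byte[1]=DC: 2-byte lead, need 1 cont bytes. acc=0x1C
Byte[2]=8E: continuation. acc=(acc<<6)|0x0E=0x70E
Completed: cp=U+070E (starts at byte 1)
Byte[3]=41: 1-byte ASCII. cp=U+0041
Byte[4]=52: 1-byte ASCII. cp=U+0052

Answer: 0 1 3 4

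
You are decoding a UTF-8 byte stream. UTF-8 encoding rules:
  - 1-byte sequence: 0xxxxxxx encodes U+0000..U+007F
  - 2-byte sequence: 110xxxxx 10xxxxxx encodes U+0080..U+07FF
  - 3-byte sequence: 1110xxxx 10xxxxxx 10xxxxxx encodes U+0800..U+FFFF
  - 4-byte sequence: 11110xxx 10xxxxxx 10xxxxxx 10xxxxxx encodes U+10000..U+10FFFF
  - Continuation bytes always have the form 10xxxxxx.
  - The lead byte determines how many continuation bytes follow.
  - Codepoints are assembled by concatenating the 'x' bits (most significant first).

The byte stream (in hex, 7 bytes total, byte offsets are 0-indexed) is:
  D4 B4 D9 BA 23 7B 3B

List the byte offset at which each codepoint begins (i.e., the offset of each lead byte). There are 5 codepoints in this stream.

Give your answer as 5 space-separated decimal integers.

Answer: 0 2 4 5 6

Derivation:
Byte[0]=D4: 2-byte lead, need 1 cont bytes. acc=0x14
Byte[1]=B4: continuation. acc=(acc<<6)|0x34=0x534
Completed: cp=U+0534 (starts at byte 0)
Byte[2]=D9: 2-byte lead, need 1 cont bytes. acc=0x19
Byte[3]=BA: continuation. acc=(acc<<6)|0x3A=0x67A
Completed: cp=U+067A (starts at byte 2)
Byte[4]=23: 1-byte ASCII. cp=U+0023
Byte[5]=7B: 1-byte ASCII. cp=U+007B
Byte[6]=3B: 1-byte ASCII. cp=U+003B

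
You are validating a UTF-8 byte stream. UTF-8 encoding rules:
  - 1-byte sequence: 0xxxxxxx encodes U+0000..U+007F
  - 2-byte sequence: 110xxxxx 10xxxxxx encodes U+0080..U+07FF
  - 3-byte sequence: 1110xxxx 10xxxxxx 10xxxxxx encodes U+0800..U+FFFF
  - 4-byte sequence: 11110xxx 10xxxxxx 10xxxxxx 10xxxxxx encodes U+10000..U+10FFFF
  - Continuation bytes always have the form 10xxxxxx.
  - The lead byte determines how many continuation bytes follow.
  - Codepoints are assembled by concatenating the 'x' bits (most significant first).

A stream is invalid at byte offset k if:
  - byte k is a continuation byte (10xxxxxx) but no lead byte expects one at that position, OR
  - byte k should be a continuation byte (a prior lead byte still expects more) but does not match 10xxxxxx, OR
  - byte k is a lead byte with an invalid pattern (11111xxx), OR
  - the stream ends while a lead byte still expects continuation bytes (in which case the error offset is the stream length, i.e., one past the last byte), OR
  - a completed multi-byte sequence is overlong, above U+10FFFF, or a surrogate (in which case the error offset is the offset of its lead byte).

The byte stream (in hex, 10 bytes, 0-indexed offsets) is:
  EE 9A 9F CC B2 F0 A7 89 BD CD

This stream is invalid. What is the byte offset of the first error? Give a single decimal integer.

Answer: 10

Derivation:
Byte[0]=EE: 3-byte lead, need 2 cont bytes. acc=0xE
Byte[1]=9A: continuation. acc=(acc<<6)|0x1A=0x39A
Byte[2]=9F: continuation. acc=(acc<<6)|0x1F=0xE69F
Completed: cp=U+E69F (starts at byte 0)
Byte[3]=CC: 2-byte lead, need 1 cont bytes. acc=0xC
Byte[4]=B2: continuation. acc=(acc<<6)|0x32=0x332
Completed: cp=U+0332 (starts at byte 3)
Byte[5]=F0: 4-byte lead, need 3 cont bytes. acc=0x0
Byte[6]=A7: continuation. acc=(acc<<6)|0x27=0x27
Byte[7]=89: continuation. acc=(acc<<6)|0x09=0x9C9
Byte[8]=BD: continuation. acc=(acc<<6)|0x3D=0x2727D
Completed: cp=U+2727D (starts at byte 5)
Byte[9]=CD: 2-byte lead, need 1 cont bytes. acc=0xD
Byte[10]: stream ended, expected continuation. INVALID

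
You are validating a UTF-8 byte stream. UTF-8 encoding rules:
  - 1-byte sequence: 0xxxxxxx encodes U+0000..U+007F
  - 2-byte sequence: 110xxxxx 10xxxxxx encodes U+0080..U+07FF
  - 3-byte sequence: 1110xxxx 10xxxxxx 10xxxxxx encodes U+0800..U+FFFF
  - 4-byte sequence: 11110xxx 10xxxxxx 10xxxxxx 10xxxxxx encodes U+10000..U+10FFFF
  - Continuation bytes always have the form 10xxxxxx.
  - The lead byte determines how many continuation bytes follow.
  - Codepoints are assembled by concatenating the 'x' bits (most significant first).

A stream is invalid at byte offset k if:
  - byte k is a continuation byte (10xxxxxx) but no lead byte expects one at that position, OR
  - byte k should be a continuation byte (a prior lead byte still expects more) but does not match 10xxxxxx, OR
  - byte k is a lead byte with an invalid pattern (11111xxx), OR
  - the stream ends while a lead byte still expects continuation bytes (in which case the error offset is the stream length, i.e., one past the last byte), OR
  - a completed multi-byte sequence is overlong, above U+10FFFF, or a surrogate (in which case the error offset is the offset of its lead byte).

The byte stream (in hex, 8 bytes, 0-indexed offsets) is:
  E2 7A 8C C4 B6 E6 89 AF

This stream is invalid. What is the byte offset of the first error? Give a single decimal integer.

Byte[0]=E2: 3-byte lead, need 2 cont bytes. acc=0x2
Byte[1]=7A: expected 10xxxxxx continuation. INVALID

Answer: 1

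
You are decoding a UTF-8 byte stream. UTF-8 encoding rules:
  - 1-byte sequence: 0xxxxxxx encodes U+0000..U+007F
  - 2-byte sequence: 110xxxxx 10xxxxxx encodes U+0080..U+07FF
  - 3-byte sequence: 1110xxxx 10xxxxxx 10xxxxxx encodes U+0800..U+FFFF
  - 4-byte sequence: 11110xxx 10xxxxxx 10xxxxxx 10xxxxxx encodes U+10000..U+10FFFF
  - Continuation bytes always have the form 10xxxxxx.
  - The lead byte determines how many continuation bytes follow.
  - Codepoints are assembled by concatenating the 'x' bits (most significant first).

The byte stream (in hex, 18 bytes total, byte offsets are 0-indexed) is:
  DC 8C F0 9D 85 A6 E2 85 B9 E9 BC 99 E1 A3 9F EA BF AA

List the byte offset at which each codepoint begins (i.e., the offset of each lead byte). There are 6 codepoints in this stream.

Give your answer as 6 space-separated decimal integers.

Answer: 0 2 6 9 12 15

Derivation:
Byte[0]=DC: 2-byte lead, need 1 cont bytes. acc=0x1C
Byte[1]=8C: continuation. acc=(acc<<6)|0x0C=0x70C
Completed: cp=U+070C (starts at byte 0)
Byte[2]=F0: 4-byte lead, need 3 cont bytes. acc=0x0
Byte[3]=9D: continuation. acc=(acc<<6)|0x1D=0x1D
Byte[4]=85: continuation. acc=(acc<<6)|0x05=0x745
Byte[5]=A6: continuation. acc=(acc<<6)|0x26=0x1D166
Completed: cp=U+1D166 (starts at byte 2)
Byte[6]=E2: 3-byte lead, need 2 cont bytes. acc=0x2
Byte[7]=85: continuation. acc=(acc<<6)|0x05=0x85
Byte[8]=B9: continuation. acc=(acc<<6)|0x39=0x2179
Completed: cp=U+2179 (starts at byte 6)
Byte[9]=E9: 3-byte lead, need 2 cont bytes. acc=0x9
Byte[10]=BC: continuation. acc=(acc<<6)|0x3C=0x27C
Byte[11]=99: continuation. acc=(acc<<6)|0x19=0x9F19
Completed: cp=U+9F19 (starts at byte 9)
Byte[12]=E1: 3-byte lead, need 2 cont bytes. acc=0x1
Byte[13]=A3: continuation. acc=(acc<<6)|0x23=0x63
Byte[14]=9F: continuation. acc=(acc<<6)|0x1F=0x18DF
Completed: cp=U+18DF (starts at byte 12)
Byte[15]=EA: 3-byte lead, need 2 cont bytes. acc=0xA
Byte[16]=BF: continuation. acc=(acc<<6)|0x3F=0x2BF
Byte[17]=AA: continuation. acc=(acc<<6)|0x2A=0xAFEA
Completed: cp=U+AFEA (starts at byte 15)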